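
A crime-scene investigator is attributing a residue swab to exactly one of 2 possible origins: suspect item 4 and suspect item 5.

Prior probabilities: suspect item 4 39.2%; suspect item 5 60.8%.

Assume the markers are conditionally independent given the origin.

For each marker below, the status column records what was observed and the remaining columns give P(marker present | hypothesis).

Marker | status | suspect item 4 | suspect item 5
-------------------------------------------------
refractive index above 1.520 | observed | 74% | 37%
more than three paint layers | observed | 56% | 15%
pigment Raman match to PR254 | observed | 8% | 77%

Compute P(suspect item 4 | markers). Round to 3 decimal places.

0.333

Multiply each prior by the joint likelihood of the marker pattern:
  suspect item 4: 0.392 × 0.74 × 0.56 × 0.08 = 0.012996
  suspect item 5: 0.608 × 0.37 × 0.15 × 0.77 = 0.025983
The unnormalized weights sum to 0.038978.
P(suspect item 4 | evidence) = 0.012996 / 0.038978 ≈ 0.333.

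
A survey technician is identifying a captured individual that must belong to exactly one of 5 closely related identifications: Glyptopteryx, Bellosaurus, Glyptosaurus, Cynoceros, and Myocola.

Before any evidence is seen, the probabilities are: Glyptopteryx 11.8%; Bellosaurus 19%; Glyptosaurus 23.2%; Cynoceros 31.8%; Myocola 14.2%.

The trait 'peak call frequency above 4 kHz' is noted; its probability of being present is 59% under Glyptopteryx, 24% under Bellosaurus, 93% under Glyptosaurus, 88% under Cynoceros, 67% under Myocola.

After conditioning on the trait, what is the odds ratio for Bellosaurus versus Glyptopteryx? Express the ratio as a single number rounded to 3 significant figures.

0.655

The normalizing constant cancels in an odds ratio, so compute prior × likelihood for the two hypotheses only:
  Bellosaurus: 0.190 × 0.24 = 0.0456
  Glyptopteryx: 0.118 × 0.59 = 0.06962
Posterior odds = 0.0456 / 0.06962 ≈ 0.655.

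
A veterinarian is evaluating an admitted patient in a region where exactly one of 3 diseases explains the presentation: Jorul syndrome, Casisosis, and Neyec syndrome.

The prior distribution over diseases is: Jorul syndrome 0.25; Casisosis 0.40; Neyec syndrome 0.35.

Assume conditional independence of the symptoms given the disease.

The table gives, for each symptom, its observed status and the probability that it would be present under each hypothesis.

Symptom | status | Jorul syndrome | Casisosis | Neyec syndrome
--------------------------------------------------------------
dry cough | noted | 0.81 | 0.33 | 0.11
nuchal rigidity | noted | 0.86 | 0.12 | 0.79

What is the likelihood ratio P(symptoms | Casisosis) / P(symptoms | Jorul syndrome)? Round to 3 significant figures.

0.0568

The Bayes factor is the ratio of the joint likelihoods of the symptom pattern under the two hypotheses.
  Casisosis: 0.33 × 0.12 = 0.0396
  Jorul syndrome: 0.81 × 0.86 = 0.6966
Bayes factor = 0.0396 / 0.6966 ≈ 0.0568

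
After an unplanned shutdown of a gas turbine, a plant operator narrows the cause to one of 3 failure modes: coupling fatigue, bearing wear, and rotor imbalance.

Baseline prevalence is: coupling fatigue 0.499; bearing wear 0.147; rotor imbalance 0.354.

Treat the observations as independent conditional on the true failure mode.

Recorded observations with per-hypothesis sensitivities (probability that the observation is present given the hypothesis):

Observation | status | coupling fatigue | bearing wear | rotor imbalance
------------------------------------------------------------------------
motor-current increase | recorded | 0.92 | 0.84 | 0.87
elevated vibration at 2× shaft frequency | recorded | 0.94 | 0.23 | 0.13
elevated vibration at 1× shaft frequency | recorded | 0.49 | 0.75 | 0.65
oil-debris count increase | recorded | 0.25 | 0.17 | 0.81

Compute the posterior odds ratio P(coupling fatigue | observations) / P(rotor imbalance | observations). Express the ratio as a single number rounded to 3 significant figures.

2.51

Unnormalized posterior weight (prior times the observation likelihoods) for each of the two hypotheses:
  coupling fatigue: 0.499 × 0.92 × 0.94 × 0.49 × 0.25 = 0.052863
  rotor imbalance: 0.354 × 0.87 × 0.13 × 0.65 × 0.81 = 0.02108
Odds(coupling fatigue : rotor imbalance) = 0.052863 / 0.02108 ≈ 2.51.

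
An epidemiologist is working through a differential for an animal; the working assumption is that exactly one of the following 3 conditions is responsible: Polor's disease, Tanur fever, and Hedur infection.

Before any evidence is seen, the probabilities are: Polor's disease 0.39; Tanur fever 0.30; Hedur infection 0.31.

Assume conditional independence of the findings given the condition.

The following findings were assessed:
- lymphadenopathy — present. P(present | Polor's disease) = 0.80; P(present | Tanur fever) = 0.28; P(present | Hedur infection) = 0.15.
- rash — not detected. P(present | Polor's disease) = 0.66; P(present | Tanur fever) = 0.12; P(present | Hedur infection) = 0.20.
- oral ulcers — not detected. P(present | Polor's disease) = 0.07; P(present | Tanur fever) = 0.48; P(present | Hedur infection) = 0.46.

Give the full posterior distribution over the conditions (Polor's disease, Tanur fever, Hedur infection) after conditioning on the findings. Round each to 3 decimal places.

0.628, 0.245, 0.128

Multiply each prior by the joint likelihood of the evidence pattern (using 1 − P(present | H) for each absent finding):
  Polor's disease: 0.39 × 0.80 × (1 − 0.66) × (1 − 0.07) = 0.098654
  Tanur fever: 0.30 × 0.28 × (1 − 0.12) × (1 − 0.48) = 0.038438
  Hedur infection: 0.31 × 0.15 × (1 − 0.20) × (1 − 0.46) = 0.020088
Normalizing constant Z = 0.098654 + 0.038438 + 0.020088 = 0.15718.
P(Polor's disease | evidence) = 0.098654 / 0.15718 ≈ 0.628
P(Tanur fever | evidence) = 0.038438 / 0.15718 ≈ 0.245
P(Hedur infection | evidence) = 0.020088 / 0.15718 ≈ 0.128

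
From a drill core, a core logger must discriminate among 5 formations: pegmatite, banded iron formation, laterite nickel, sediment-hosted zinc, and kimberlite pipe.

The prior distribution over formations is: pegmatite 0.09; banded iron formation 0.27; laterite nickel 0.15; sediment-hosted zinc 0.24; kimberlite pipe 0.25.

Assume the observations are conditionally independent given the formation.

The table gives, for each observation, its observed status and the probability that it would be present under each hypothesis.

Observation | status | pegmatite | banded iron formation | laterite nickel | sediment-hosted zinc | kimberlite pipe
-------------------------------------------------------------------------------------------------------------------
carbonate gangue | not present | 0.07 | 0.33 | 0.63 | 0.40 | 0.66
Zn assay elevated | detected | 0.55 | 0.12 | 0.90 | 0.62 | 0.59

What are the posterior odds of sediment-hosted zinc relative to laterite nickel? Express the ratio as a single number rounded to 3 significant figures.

The normalizing constant cancels in an odds ratio, so compute prior × likelihood for the two hypotheses only (using 1 − P(present | H) for each absent observation):
  sediment-hosted zinc: 0.24 × (1 − 0.40) × 0.62 = 0.08928
  laterite nickel: 0.15 × (1 − 0.63) × 0.90 = 0.04995
Posterior odds = 0.08928 / 0.04995 ≈ 1.79.

1.79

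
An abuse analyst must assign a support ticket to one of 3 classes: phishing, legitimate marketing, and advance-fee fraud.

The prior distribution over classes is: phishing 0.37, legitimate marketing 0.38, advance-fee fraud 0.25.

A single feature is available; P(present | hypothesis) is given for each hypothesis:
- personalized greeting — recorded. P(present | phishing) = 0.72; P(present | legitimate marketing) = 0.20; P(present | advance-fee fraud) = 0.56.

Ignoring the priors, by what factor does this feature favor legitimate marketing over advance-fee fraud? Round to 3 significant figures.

The Bayes factor is the ratio of the two likelihoods.
  legitimate marketing: 0.2
  advance-fee fraud: 0.56
Bayes factor = 0.2 / 0.56 ≈ 0.357

0.357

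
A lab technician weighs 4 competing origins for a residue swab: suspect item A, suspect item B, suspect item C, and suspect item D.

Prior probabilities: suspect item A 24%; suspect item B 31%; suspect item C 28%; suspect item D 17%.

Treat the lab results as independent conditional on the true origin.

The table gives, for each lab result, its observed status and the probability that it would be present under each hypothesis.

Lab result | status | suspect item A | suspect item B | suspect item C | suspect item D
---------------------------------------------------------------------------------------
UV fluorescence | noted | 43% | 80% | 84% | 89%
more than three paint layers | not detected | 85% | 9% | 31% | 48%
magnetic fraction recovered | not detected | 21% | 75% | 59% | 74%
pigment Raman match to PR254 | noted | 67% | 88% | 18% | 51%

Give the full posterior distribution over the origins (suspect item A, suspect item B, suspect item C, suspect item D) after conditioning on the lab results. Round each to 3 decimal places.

Multiply each prior by the joint likelihood of the lab result pattern (using 1 − P(present | H) for each absent lab result):
  suspect item A: 0.24 × 0.43 × (1 − 0.85) × (1 − 0.21) × 0.67 = 0.0081936
  suspect item B: 0.31 × 0.80 × (1 − 0.09) × (1 − 0.75) × 0.88 = 0.04965
  suspect item C: 0.28 × 0.84 × (1 − 0.31) × (1 − 0.59) × 0.18 = 0.011977
  suspect item D: 0.17 × 0.89 × (1 − 0.48) × (1 − 0.74) × 0.51 = 0.010432
Marginal likelihood of the evidence = 0.080252.
P(suspect item A | evidence) = 0.0081936 / 0.080252 ≈ 0.102
P(suspect item B | evidence) = 0.04965 / 0.080252 ≈ 0.619
P(suspect item C | evidence) = 0.011977 / 0.080252 ≈ 0.149
P(suspect item D | evidence) = 0.010432 / 0.080252 ≈ 0.130

0.102, 0.619, 0.149, 0.130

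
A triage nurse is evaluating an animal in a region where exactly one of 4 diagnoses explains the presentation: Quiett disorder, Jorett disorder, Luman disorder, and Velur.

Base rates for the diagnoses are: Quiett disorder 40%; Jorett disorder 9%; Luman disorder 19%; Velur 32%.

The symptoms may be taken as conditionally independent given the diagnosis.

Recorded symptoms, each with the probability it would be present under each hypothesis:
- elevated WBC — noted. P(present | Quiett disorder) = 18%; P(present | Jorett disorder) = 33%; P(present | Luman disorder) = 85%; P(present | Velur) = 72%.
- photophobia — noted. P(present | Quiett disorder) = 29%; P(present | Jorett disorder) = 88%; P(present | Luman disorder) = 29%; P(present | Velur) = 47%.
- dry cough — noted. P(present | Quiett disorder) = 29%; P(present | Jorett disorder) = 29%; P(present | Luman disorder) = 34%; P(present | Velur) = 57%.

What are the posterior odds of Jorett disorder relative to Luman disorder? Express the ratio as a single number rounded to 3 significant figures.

The normalizing constant cancels in an odds ratio, so compute prior × likelihood for the two hypotheses only:
  Jorett disorder: 0.09 × 0.33 × 0.88 × 0.29 = 0.0075794
  Luman disorder: 0.19 × 0.85 × 0.29 × 0.34 = 0.015924
Odds(Jorett disorder : Luman disorder) = 0.0075794 / 0.015924 ≈ 0.476.

0.476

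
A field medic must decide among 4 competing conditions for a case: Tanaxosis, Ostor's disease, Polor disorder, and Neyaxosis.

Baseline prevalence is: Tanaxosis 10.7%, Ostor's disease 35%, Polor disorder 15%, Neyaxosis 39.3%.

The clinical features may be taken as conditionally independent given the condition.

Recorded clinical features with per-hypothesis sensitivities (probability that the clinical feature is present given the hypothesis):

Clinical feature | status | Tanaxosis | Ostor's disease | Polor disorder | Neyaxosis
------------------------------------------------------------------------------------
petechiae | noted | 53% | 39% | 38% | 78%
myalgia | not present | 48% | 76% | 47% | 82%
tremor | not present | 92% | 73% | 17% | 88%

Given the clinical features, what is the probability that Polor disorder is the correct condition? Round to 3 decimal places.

For each hypothesis, the unnormalized posterior weight is prior × product of the clinical feature likelihoods (using 1 − P(present | H) for each absent clinical feature):
  Tanaxosis: 0.107 × 0.53 × (1 − 0.48) × (1 − 0.92) = 0.0023591
  Ostor's disease: 0.350 × 0.39 × (1 − 0.76) × (1 − 0.73) = 0.0088452
  Polor disorder: 0.150 × 0.38 × (1 − 0.47) × (1 − 0.17) = 0.025074
  Neyaxosis: 0.393 × 0.78 × (1 − 0.82) × (1 − 0.88) = 0.0066213
Normalizing constant Z = 0.0023591 + 0.0088452 + 0.025074 + 0.0066213 = 0.0429.
P(Polor disorder | evidence) = 0.025074 / 0.0429 ≈ 0.584.

0.584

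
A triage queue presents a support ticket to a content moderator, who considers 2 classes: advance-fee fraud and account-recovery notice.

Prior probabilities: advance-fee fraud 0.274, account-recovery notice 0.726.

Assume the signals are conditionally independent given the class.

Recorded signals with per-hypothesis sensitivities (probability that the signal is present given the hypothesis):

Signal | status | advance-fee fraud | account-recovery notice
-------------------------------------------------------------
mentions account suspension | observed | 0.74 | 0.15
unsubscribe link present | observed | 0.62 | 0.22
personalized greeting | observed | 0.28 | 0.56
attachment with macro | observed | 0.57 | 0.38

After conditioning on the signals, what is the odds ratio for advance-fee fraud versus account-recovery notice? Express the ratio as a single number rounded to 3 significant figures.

The normalizing constant cancels in an odds ratio, so compute prior × likelihood for the two hypotheses only:
  advance-fee fraud: 0.274 × 0.74 × 0.62 × 0.28 × 0.57 = 0.020064
  account-recovery notice: 0.726 × 0.15 × 0.22 × 0.56 × 0.38 = 0.0050983
Odds(advance-fee fraud : account-recovery notice) = 0.020064 / 0.0050983 ≈ 3.94.

3.94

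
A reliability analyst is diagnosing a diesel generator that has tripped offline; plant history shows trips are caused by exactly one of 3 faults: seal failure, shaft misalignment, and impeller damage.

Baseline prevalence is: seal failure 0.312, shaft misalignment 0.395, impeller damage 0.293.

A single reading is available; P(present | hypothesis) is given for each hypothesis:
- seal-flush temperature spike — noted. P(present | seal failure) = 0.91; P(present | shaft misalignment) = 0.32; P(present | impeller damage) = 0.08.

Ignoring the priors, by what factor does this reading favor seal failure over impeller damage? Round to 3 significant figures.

11.4

The Bayes factor is the ratio of the two likelihoods.
  seal failure: 0.91
  impeller damage: 0.08
Bayes factor = 0.91 / 0.08 ≈ 11.4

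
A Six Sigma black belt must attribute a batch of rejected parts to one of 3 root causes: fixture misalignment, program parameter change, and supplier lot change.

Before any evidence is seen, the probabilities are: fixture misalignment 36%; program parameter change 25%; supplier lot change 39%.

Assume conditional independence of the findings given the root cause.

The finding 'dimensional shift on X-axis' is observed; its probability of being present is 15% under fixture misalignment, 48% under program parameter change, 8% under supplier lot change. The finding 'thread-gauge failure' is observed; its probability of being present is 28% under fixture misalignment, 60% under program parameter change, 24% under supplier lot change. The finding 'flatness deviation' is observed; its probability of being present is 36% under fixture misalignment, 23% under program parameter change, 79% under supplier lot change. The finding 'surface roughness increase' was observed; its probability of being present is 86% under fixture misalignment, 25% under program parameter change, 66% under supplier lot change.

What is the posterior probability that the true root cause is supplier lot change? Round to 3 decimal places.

For each hypothesis, the unnormalized posterior weight is prior × product of the finding likelihoods:
  fixture misalignment: 0.36 × 0.15 × 0.28 × 0.36 × 0.86 = 0.0046812
  program parameter change: 0.25 × 0.48 × 0.60 × 0.23 × 0.25 = 0.00414
  supplier lot change: 0.39 × 0.08 × 0.24 × 0.79 × 0.66 = 0.0039042
Normalizing constant Z = 0.0046812 + 0.00414 + 0.0039042 = 0.012725.
P(supplier lot change | evidence) = 0.0039042 / 0.012725 ≈ 0.307.

0.307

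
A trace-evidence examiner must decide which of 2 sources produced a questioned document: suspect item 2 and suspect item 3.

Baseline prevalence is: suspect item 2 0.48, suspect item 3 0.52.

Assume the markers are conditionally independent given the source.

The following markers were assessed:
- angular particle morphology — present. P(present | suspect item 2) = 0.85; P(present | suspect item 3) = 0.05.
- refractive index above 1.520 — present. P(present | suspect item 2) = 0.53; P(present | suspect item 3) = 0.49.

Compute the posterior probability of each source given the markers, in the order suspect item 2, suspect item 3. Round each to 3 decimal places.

0.944, 0.056

For each hypothesis, the unnormalized posterior weight is prior × product of the marker likelihoods:
  suspect item 2: 0.48 × 0.85 × 0.53 = 0.21624
  suspect item 3: 0.52 × 0.05 × 0.49 = 0.01274
Marginal likelihood of the evidence = 0.22898.
P(suspect item 2 | evidence) = 0.21624 / 0.22898 ≈ 0.944
P(suspect item 3 | evidence) = 0.01274 / 0.22898 ≈ 0.056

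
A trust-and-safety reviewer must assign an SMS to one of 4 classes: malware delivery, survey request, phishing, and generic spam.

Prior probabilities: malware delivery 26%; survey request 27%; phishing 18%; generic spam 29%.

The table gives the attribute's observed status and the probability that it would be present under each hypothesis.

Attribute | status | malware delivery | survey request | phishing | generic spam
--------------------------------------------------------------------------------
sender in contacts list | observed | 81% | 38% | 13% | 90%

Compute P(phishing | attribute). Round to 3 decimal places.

Multiply each prior by the likelihood of the attribute:
  malware delivery: 0.26 × 0.81 = 0.2106
  survey request: 0.27 × 0.38 = 0.1026
  phishing: 0.18 × 0.13 = 0.0234
  generic spam: 0.29 × 0.90 = 0.261
The unnormalized weights sum to 0.5976.
P(phishing | evidence) = 0.0234 / 0.5976 ≈ 0.039.

0.039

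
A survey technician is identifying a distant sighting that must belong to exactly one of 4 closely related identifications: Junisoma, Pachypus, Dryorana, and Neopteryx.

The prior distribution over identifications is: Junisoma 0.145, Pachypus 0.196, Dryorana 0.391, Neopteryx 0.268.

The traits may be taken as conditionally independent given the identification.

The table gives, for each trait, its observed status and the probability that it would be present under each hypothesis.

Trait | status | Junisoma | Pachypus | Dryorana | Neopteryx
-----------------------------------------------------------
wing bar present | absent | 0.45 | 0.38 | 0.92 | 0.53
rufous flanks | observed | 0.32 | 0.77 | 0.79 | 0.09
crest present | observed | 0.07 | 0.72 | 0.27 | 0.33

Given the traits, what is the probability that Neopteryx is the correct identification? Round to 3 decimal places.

For each hypothesis, the unnormalized posterior weight is prior × product of the trait likelihoods (using 1 − P(present | H) for each absent trait):
  Junisoma: 0.145 × (1 − 0.45) × 0.32 × 0.07 = 0.0017864
  Pachypus: 0.196 × (1 − 0.38) × 0.77 × 0.72 = 0.067371
  Dryorana: 0.391 × (1 − 0.92) × 0.79 × 0.27 = 0.006672
  Neopteryx: 0.268 × (1 − 0.53) × 0.09 × 0.33 = 0.003741
The unnormalized weights sum to 0.07957.
P(Neopteryx | evidence) = 0.003741 / 0.07957 ≈ 0.047.

0.047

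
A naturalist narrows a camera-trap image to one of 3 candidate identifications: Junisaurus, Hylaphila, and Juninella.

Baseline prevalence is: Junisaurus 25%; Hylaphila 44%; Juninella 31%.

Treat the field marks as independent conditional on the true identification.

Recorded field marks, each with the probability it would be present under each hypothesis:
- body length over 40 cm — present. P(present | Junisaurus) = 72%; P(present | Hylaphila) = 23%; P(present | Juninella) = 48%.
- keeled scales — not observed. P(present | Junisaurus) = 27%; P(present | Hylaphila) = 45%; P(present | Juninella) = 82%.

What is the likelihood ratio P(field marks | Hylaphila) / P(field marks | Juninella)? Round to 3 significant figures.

Joint likelihood of the field mark pattern under each hypothesis (using 1 − P(present | H) for each absent field mark):
  Hylaphila: 0.23 × (1 − 0.45) = 0.1265
  Juninella: 0.48 × (1 − 0.82) = 0.0864
Bayes factor = 0.1265 / 0.0864 ≈ 1.46

1.46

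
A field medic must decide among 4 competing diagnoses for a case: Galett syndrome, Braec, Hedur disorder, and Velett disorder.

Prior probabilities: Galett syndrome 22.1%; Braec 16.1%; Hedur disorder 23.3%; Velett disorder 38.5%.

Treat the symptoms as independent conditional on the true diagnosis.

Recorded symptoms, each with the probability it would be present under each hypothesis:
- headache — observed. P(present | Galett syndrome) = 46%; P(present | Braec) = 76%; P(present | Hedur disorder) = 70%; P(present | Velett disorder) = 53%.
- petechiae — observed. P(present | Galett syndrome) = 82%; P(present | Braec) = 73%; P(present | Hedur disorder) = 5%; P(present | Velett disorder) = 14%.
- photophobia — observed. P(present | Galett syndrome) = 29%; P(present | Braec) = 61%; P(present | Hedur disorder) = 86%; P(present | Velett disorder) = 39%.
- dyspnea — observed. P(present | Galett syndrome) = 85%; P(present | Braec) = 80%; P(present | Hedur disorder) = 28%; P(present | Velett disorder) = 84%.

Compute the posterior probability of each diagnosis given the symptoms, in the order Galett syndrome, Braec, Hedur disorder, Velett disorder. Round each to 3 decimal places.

For each hypothesis, the unnormalized posterior weight is prior × product of the symptom likelihoods:
  Galett syndrome: 0.221 × 0.46 × 0.82 × 0.29 × 0.85 = 0.020549
  Braec: 0.161 × 0.76 × 0.73 × 0.61 × 0.80 = 0.04359
  Hedur disorder: 0.233 × 0.70 × 0.05 × 0.86 × 0.28 = 0.0019637
  Velett disorder: 0.385 × 0.53 × 0.14 × 0.39 × 0.84 = 0.0093585
The unnormalized weights sum to 0.07546.
P(Galett syndrome | evidence) = 0.020549 / 0.07546 ≈ 0.272
P(Braec | evidence) = 0.04359 / 0.07546 ≈ 0.578
P(Hedur disorder | evidence) = 0.0019637 / 0.07546 ≈ 0.026
P(Velett disorder | evidence) = 0.0093585 / 0.07546 ≈ 0.124

0.272, 0.578, 0.026, 0.124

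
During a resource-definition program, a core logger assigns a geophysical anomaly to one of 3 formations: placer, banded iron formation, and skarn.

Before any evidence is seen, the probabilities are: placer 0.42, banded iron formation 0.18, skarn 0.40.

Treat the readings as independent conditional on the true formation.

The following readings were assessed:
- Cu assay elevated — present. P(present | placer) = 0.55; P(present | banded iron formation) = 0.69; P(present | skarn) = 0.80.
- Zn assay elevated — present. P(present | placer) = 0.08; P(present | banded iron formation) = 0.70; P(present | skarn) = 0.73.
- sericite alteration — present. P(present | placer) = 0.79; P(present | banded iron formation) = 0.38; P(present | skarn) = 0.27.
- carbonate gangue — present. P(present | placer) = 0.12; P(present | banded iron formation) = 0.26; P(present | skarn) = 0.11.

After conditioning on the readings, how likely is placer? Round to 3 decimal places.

For each hypothesis, the unnormalized posterior weight is prior × product of the reading likelihoods:
  placer: 0.42 × 0.55 × 0.08 × 0.79 × 0.12 = 0.0017519
  banded iron formation: 0.18 × 0.69 × 0.70 × 0.38 × 0.26 = 0.0085897
  skarn: 0.40 × 0.80 × 0.73 × 0.27 × 0.11 = 0.0069379
Normalizing constant Z = 0.0017519 + 0.0085897 + 0.0069379 = 0.017279.
P(placer | evidence) = 0.0017519 / 0.017279 ≈ 0.101.

0.101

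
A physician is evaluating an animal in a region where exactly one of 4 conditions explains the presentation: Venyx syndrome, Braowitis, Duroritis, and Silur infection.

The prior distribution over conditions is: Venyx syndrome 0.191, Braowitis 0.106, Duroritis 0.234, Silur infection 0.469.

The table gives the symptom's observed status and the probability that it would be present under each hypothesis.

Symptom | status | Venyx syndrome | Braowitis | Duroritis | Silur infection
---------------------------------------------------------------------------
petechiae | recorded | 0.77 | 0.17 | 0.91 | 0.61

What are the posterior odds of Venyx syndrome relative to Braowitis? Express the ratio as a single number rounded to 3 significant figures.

Unnormalized posterior weight (prior times the symptom likelihood) for each of the two hypotheses:
  Venyx syndrome: 0.191 × 0.77 = 0.14707
  Braowitis: 0.106 × 0.17 = 0.01802
Odds(Venyx syndrome : Braowitis) = 0.14707 / 0.01802 ≈ 8.16.

8.16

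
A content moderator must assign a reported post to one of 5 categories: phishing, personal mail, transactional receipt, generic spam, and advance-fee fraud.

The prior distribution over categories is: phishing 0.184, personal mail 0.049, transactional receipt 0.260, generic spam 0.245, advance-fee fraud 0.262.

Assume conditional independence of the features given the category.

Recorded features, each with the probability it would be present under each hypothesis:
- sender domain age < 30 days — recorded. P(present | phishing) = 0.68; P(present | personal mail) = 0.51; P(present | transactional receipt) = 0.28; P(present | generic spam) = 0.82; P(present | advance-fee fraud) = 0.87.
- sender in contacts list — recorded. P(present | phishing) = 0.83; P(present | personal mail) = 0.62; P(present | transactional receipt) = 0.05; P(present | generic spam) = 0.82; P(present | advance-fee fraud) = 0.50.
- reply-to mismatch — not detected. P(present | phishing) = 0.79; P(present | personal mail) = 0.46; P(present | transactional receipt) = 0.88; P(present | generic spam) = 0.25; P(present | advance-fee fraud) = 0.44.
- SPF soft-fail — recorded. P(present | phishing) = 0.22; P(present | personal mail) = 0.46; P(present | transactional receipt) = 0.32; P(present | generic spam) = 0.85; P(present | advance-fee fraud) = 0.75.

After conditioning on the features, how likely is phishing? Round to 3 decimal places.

0.030

By Bayes' rule with conditional independence, the unnormalized weight for each hypothesis is prior × ∏ likelihoods (using 1 − P(present | H) for each absent feature):
  phishing: 0.184 × 0.68 × 0.83 × (1 − 0.79) × 0.22 = 0.0047979
  personal mail: 0.049 × 0.51 × 0.62 × (1 − 0.46) × 0.46 = 0.0038487
  transactional receipt: 0.260 × 0.28 × 0.05 × (1 − 0.88) × 0.32 = 0.00013978
  generic spam: 0.245 × 0.82 × 0.82 × (1 − 0.25) × 0.85 = 0.10502
  advance-fee fraud: 0.262 × 0.87 × 0.50 × (1 − 0.44) × 0.75 = 0.047867
Marginal likelihood of the evidence = 0.16167.
P(phishing | evidence) = 0.0047979 / 0.16167 ≈ 0.030.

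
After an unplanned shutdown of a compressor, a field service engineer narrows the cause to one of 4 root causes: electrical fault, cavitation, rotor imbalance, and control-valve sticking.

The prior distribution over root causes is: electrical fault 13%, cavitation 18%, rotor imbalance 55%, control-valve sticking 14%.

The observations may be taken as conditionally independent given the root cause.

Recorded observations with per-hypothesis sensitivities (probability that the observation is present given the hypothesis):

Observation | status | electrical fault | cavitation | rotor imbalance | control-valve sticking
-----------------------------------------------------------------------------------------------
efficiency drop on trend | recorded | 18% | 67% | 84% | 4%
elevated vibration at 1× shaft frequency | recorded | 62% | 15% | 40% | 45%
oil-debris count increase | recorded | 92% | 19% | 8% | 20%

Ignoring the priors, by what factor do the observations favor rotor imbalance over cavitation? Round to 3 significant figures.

The Bayes factor is the ratio of the joint likelihoods of the evidence pattern under the two hypotheses.
  rotor imbalance: 0.84 × 0.40 × 0.08 = 0.02688
  cavitation: 0.67 × 0.15 × 0.19 = 0.019095
Bayes factor = 0.02688 / 0.019095 ≈ 1.41

1.41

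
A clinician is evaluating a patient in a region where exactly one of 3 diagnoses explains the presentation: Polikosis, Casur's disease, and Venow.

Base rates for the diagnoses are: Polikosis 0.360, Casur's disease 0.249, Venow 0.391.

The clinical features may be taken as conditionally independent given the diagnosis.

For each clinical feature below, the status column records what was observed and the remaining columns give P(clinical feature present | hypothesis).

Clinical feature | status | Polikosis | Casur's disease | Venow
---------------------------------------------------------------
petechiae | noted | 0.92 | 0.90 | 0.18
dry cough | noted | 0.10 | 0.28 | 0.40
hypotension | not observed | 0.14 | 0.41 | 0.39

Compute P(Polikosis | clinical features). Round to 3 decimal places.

Multiply each prior by the joint likelihood of the clinical feature pattern (using 1 − P(present | H) for each absent clinical feature):
  Polikosis: 0.360 × 0.92 × 0.10 × (1 − 0.14) = 0.028483
  Casur's disease: 0.249 × 0.90 × 0.28 × (1 − 0.41) = 0.037021
  Venow: 0.391 × 0.18 × 0.40 × (1 − 0.39) = 0.017173
Marginal likelihood of the evidence = 0.082677.
P(Polikosis | evidence) = 0.028483 / 0.082677 ≈ 0.345.

0.345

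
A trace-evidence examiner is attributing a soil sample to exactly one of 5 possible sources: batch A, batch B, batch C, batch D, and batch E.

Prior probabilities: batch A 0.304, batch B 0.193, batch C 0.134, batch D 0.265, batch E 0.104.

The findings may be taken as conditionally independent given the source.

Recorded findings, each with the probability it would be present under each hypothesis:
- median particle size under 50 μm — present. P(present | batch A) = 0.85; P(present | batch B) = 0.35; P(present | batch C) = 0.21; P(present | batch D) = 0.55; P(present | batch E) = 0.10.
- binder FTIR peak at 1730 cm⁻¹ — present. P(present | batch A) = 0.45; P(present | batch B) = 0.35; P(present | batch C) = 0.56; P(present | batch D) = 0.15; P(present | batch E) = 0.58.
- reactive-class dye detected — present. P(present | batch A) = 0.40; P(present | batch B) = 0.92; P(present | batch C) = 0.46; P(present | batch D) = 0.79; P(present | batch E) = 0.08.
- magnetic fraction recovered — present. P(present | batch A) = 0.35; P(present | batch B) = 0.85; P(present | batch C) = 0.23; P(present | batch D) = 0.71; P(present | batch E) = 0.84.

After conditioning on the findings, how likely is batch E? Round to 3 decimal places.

For each hypothesis, the unnormalized posterior weight is prior × product of the finding likelihoods:
  batch A: 0.304 × 0.85 × 0.45 × 0.40 × 0.35 = 0.016279
  batch B: 0.193 × 0.35 × 0.35 × 0.92 × 0.85 = 0.018488
  batch C: 0.134 × 0.21 × 0.56 × 0.46 × 0.23 = 0.0016672
  batch D: 0.265 × 0.55 × 0.15 × 0.79 × 0.71 = 0.012263
  batch E: 0.104 × 0.10 × 0.58 × 0.08 × 0.84 = 0.00040535
Normalizing constant Z = 0.016279 + 0.018488 + 0.0016672 + 0.012263 + 0.00040535 = 0.049103.
P(batch E | evidence) = 0.00040535 / 0.049103 ≈ 0.008.

0.008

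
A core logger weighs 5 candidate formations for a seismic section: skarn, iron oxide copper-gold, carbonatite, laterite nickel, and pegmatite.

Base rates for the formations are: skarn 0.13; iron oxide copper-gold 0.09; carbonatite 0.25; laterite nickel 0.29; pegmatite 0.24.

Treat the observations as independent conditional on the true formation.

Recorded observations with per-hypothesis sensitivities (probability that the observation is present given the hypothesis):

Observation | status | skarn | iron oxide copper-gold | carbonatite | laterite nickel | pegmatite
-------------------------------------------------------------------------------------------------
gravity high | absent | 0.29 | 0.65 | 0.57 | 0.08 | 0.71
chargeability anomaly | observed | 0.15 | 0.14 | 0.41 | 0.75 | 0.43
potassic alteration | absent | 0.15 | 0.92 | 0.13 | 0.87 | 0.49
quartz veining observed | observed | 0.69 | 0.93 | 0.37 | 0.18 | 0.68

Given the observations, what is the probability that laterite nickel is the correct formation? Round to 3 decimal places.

0.124

For each hypothesis, the unnormalized posterior weight is prior × product of the observation likelihoods (using 1 − P(present | H) for each absent observation):
  skarn: 0.13 × (1 − 0.29) × 0.15 × (1 − 0.15) × 0.69 = 0.0081201
  iron oxide copper-gold: 0.09 × (1 − 0.65) × 0.14 × (1 − 0.92) × 0.93 = 0.0003281
  carbonatite: 0.25 × (1 − 0.57) × 0.41 × (1 − 0.13) × 0.37 = 0.014188
  laterite nickel: 0.29 × (1 − 0.08) × 0.75 × (1 − 0.87) × 0.18 = 0.0046823
  pegmatite: 0.24 × (1 − 0.71) × 0.43 × (1 − 0.49) × 0.68 = 0.010379
Normalizing constant Z = 0.0081201 + 0.0003281 + 0.014188 + 0.0046823 + 0.010379 = 0.037697.
P(laterite nickel | evidence) = 0.0046823 / 0.037697 ≈ 0.124.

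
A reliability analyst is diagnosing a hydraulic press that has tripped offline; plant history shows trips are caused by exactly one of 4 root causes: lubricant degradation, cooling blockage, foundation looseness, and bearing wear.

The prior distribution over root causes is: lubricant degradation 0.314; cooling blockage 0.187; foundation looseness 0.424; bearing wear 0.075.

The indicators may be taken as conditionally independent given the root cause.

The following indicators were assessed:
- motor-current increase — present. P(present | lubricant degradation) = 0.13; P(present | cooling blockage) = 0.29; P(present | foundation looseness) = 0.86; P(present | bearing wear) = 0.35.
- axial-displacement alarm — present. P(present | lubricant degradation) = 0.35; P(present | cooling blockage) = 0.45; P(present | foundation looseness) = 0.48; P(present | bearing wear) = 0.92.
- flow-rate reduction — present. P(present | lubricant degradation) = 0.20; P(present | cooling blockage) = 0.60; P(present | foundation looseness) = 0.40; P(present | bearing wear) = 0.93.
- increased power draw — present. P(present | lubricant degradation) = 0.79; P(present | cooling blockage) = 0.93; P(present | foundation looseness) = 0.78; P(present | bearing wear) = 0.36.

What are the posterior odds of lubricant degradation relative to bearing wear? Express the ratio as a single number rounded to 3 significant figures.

0.279

Unnormalized posterior weight (prior times the indicator likelihoods) for each of the two hypotheses:
  lubricant degradation: 0.314 × 0.13 × 0.35 × 0.20 × 0.79 = 0.0022573
  bearing wear: 0.075 × 0.35 × 0.92 × 0.93 × 0.36 = 0.0080854
Odds(lubricant degradation : bearing wear) = 0.0022573 / 0.0080854 ≈ 0.279.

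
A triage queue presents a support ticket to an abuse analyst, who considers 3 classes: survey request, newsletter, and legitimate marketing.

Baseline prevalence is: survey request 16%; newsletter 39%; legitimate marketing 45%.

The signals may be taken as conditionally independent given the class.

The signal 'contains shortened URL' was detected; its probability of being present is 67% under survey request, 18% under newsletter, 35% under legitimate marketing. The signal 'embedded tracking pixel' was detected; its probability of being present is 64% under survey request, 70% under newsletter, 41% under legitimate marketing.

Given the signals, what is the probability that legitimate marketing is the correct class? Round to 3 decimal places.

0.354

For each hypothesis, the unnormalized posterior weight is prior × product of the signal likelihoods:
  survey request: 0.16 × 0.67 × 0.64 = 0.068608
  newsletter: 0.39 × 0.18 × 0.70 = 0.04914
  legitimate marketing: 0.45 × 0.35 × 0.41 = 0.064575
Normalizing constant Z = 0.068608 + 0.04914 + 0.064575 = 0.18232.
P(legitimate marketing | evidence) = 0.064575 / 0.18232 ≈ 0.354.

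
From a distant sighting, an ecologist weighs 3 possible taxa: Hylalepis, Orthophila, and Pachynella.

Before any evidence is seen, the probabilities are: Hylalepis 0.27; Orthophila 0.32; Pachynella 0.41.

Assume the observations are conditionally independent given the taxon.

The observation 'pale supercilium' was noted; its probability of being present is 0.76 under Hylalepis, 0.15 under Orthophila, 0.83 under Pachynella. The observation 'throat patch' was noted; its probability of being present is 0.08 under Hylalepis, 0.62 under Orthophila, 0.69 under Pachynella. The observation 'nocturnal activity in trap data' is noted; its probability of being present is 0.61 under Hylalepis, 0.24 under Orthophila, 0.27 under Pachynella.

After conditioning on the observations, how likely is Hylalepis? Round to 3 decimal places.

Multiply each prior by the joint likelihood of the evidence pattern:
  Hylalepis: 0.27 × 0.76 × 0.08 × 0.61 = 0.010014
  Orthophila: 0.32 × 0.15 × 0.62 × 0.24 = 0.0071424
  Pachynella: 0.41 × 0.83 × 0.69 × 0.27 = 0.063398
The unnormalized weights sum to 0.080554.
P(Hylalepis | evidence) = 0.010014 / 0.080554 ≈ 0.124.

0.124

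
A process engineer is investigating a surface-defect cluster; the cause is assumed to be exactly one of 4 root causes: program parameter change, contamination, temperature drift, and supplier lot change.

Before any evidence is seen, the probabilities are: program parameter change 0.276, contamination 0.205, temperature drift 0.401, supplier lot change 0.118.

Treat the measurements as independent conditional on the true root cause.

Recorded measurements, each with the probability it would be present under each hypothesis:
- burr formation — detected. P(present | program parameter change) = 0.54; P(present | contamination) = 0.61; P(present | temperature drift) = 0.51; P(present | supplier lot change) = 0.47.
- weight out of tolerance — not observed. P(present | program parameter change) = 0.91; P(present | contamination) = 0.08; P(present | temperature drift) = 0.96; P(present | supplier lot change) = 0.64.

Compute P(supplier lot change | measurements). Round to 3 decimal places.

0.127

For each hypothesis, the unnormalized posterior weight is prior × product of the measurement likelihoods (using 1 − P(present | H) for each absent measurement):
  program parameter change: 0.276 × 0.54 × (1 − 0.91) = 0.013414
  contamination: 0.205 × 0.61 × (1 − 0.08) = 0.11505
  temperature drift: 0.401 × 0.51 × (1 − 0.96) = 0.0081804
  supplier lot change: 0.118 × 0.47 × (1 − 0.64) = 0.019966
The unnormalized weights sum to 0.15661.
P(supplier lot change | evidence) = 0.019966 / 0.15661 ≈ 0.127.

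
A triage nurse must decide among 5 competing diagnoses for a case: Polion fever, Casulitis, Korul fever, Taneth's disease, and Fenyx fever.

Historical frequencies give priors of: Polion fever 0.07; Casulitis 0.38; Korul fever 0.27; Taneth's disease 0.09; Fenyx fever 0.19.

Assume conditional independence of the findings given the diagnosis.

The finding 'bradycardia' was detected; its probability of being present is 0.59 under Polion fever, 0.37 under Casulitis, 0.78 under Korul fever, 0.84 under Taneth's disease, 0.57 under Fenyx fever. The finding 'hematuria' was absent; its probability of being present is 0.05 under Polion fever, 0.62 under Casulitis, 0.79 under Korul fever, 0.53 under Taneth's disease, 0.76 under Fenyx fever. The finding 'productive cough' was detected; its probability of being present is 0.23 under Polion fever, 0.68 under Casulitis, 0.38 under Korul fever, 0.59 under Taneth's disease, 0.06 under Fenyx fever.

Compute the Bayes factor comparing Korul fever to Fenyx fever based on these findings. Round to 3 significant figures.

Take the product of per-finding likelihoods under each hypothesis (using 1 − P(present | H) for each absent finding), then divide.
  Korul fever: 0.78 × (1 − 0.79) × 0.38 = 0.062244
  Fenyx fever: 0.57 × (1 − 0.76) × 0.06 = 0.008208
Bayes factor = 0.062244 / 0.008208 ≈ 7.58

7.58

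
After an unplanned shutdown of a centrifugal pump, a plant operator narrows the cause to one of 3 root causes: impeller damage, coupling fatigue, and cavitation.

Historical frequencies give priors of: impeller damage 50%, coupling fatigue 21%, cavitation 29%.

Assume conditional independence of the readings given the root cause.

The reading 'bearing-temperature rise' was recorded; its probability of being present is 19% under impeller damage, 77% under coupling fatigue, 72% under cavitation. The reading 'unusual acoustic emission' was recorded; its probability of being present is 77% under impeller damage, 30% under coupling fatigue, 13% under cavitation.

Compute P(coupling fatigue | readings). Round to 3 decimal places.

By Bayes' rule with conditional independence, the unnormalized weight for each hypothesis is prior × ∏ likelihoods:
  impeller damage: 0.50 × 0.19 × 0.77 = 0.07315
  coupling fatigue: 0.21 × 0.77 × 0.30 = 0.04851
  cavitation: 0.29 × 0.72 × 0.13 = 0.027144
Marginal likelihood of the evidence = 0.1488.
P(coupling fatigue | evidence) = 0.04851 / 0.1488 ≈ 0.326.

0.326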